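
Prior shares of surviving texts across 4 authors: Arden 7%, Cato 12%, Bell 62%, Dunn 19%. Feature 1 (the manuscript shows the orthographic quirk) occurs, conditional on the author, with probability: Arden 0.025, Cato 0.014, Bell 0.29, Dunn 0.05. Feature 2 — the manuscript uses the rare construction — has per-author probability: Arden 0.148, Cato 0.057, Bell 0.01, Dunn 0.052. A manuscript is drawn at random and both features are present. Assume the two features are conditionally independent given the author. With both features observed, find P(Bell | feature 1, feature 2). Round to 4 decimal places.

0.6793

Unnormalized posteriors (prior × likelihood):
  Arden: 0.07 × 0.025 × 0.148 = 0.000259
  Cato: 0.12 × 0.014 × 0.057 = 0.00009576
  Bell: 0.62 × 0.29 × 0.01 = 0.001798
  Dunn: 0.19 × 0.05 × 0.052 = 0.000494
Normalizing constant = 0.00264676.
P(Bell | evidence) = 0.001798 / 0.00264676 ≈ 0.6793.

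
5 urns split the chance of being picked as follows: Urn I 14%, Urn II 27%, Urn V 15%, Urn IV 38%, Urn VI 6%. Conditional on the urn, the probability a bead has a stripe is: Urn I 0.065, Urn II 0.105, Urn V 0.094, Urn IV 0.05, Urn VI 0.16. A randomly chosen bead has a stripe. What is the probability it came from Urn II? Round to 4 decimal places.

0.3537

Prior × likelihood for each hypothesis:
  Urn I: 0.14 × 0.065 = 0.0091
  Urn II: 0.27 × 0.105 = 0.02835
  Urn V: 0.15 × 0.094 = 0.0141
  Urn IV: 0.38 × 0.05 = 0.019
  Urn VI: 0.06 × 0.16 = 0.0096
Normalizing constant = 0.08015.
P(Urn II | evidence) = 0.02835 / 0.08015 ≈ 0.3537.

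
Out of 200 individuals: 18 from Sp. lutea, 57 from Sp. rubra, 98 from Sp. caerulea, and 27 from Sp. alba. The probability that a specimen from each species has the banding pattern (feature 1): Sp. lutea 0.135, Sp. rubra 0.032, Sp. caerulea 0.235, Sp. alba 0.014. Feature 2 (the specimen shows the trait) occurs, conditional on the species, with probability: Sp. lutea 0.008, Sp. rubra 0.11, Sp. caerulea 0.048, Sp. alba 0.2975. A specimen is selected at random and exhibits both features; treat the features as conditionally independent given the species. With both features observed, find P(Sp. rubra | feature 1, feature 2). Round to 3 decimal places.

0.140

Unnormalized posteriors (prior × likelihood):
  Sp. lutea: 0.09 × 0.135 × 0.008 = 0.0000972
  Sp. rubra: 0.285 × 0.032 × 0.11 = 0.0010032
  Sp. caerulea: 0.49 × 0.235 × 0.048 = 0.0055272
  Sp. alba: 0.135 × 0.014 × 0.2975 = 0.000562275
Sum = 0.007189875.
P(Sp. rubra | evidence) = 0.0010032 / 0.007189875 ≈ 0.140.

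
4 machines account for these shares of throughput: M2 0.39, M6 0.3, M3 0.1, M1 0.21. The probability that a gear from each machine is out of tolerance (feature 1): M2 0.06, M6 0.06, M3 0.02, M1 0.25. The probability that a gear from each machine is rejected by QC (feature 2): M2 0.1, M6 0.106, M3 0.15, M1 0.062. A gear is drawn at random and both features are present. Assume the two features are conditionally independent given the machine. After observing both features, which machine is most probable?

M1

Prior × likelihood for each hypothesis:
  M2: 0.39 × 0.06 × 0.1 = 0.00234
  M6: 0.3 × 0.06 × 0.106 = 0.001908
  M3: 0.1 × 0.02 × 0.15 = 0.0003
  M1: 0.21 × 0.25 × 0.062 = 0.003255
Sum = 0.007803.
Largest term belongs to M1, so M1 is most probable.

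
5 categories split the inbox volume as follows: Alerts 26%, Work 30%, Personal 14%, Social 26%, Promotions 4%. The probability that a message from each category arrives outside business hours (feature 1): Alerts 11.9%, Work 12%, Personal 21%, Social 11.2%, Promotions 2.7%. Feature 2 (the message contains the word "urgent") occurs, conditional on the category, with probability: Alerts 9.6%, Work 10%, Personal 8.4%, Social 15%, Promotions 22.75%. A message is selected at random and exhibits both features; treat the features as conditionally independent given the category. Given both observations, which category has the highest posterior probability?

By Bayes' rule, posterior ∝ prior × likelihood:
  Alerts: 0.26 × 0.119 × 0.096 = 0.00297024
  Work: 0.3 × 0.12 × 0.1 = 0.0036
  Personal: 0.14 × 0.21 × 0.084 = 0.0024696
  Social: 0.26 × 0.112 × 0.15 = 0.004368
  Promotions: 0.04 × 0.027 × 0.2275 = 0.0002457
Normalizing constant = 0.01365354.
Largest term belongs to Social, so Social is most probable.

Social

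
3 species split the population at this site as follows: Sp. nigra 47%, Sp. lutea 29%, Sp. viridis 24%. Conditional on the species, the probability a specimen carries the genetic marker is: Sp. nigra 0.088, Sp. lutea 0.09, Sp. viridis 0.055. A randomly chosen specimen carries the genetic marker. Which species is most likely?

Sp. nigra

By Bayes' rule, posterior ∝ prior × likelihood:
  Sp. nigra: 0.47 × 0.088 = 0.04136
  Sp. lutea: 0.29 × 0.09 = 0.0261
  Sp. viridis: 0.24 × 0.055 = 0.0132
Total = 0.08066.
Largest term belongs to Sp. nigra, so Sp. nigra is most probable.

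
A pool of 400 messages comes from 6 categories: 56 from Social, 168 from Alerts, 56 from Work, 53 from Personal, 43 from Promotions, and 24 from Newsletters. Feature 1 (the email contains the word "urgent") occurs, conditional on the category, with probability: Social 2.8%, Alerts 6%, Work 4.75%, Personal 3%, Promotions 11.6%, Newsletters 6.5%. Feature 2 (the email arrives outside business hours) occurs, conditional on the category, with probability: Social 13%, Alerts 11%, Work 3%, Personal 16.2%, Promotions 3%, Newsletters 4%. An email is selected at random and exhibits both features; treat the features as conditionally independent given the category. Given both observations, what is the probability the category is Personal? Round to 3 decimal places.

Unnormalized posteriors (prior × likelihood):
  Social: 0.14 × 0.028 × 0.13 = 0.0005096
  Alerts: 0.42 × 0.06 × 0.11 = 0.002772
  Work: 0.14 × 0.0475 × 0.03 = 0.0001995
  Personal: 0.1325 × 0.03 × 0.162 = 0.00064395
  Promotions: 0.1075 × 0.116 × 0.03 = 0.0003741
  Newsletters: 0.06 × 0.065 × 0.04 = 0.000156
Sum = 0.00465515.
P(Personal | evidence) = 0.00064395 / 0.00465515 ≈ 0.138.

0.138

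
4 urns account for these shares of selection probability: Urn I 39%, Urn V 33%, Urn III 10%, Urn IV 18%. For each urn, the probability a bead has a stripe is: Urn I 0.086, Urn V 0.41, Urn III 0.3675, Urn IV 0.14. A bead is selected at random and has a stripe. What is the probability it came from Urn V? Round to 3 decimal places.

Prior × likelihood for each hypothesis:
  Urn I: 0.39 × 0.086 = 0.03354
  Urn V: 0.33 × 0.41 = 0.1353
  Urn III: 0.1 × 0.3675 = 0.03675
  Urn IV: 0.18 × 0.14 = 0.0252
Normalizing constant = 0.23079.
P(Urn V | evidence) = 0.1353 / 0.23079 ≈ 0.586.

0.586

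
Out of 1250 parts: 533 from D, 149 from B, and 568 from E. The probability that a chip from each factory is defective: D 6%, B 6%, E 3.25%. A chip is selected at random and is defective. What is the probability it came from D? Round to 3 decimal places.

0.539

Unnormalized posteriors (prior × likelihood):
  D: 0.4264 × 0.06 = 0.025584
  B: 0.1192 × 0.06 = 0.007152
  E: 0.4544 × 0.0325 = 0.014768
Normalizing constant = 0.047504.
P(D | evidence) = 0.025584 / 0.047504 ≈ 0.539.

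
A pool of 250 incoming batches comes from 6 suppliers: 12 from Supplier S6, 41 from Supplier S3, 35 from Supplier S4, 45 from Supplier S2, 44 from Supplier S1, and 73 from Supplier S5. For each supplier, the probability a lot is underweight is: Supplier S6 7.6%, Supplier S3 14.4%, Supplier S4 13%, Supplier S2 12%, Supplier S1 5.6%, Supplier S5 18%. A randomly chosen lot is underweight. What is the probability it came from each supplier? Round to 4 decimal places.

By Bayes' rule, posterior ∝ prior × likelihood:
  Supplier S6: 0.048 × 0.076 = 0.003648
  Supplier S3: 0.164 × 0.144 = 0.023616
  Supplier S4: 0.14 × 0.13 = 0.0182
  Supplier S2: 0.18 × 0.12 = 0.0216
  Supplier S1: 0.176 × 0.056 = 0.009856
  Supplier S5: 0.292 × 0.18 = 0.05256
Total = 0.12948.
P(Supplier S6 | underweight) = 0.003648/0.12948 ≈ 0.0282
P(Supplier S3 | underweight) = 0.023616/0.12948 ≈ 0.1824
P(Supplier S4 | underweight) = 0.0182/0.12948 ≈ 0.1406
P(Supplier S2 | underweight) = 0.0216/0.12948 ≈ 0.1668
P(Supplier S1 | underweight) = 0.009856/0.12948 ≈ 0.0761
P(Supplier S5 | underweight) = 0.05256/0.12948 ≈ 0.4059
(Check: 0.0282+0.1824+0.1406+0.1668+0.0761+0.4059 = 1.0000.)

Supplier S6 0.0282, Supplier S3 0.1824, Supplier S4 0.1406, Supplier S2 0.1668, Supplier S1 0.0761, Supplier S5 0.4059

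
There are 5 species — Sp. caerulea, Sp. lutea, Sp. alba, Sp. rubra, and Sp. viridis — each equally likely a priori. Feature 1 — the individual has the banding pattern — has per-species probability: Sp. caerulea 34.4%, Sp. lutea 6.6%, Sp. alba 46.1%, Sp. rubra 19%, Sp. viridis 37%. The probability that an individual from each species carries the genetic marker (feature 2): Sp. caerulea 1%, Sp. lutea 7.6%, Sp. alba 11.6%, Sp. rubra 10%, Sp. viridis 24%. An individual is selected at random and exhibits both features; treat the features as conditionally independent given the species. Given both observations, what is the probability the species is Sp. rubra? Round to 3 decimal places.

Since the prior is uniform, the posterior is proportional to the likelihood:
  Sp. caerulea: 0.344 × 0.01 = 0.00344
  Sp. lutea: 0.066 × 0.076 = 0.005016
  Sp. alba: 0.461 × 0.116 = 0.053476
  Sp. rubra: 0.19 × 0.1 = 0.019
  Sp. viridis: 0.37 × 0.24 = 0.0888
Total = 0.169732.
P(Sp. rubra | evidence) = 0.019 / 0.169732 ≈ 0.112.

0.112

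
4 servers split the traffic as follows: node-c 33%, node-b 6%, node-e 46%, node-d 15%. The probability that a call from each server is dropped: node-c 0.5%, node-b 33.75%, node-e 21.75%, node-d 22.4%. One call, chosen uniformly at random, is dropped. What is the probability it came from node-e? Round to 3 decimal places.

Compute prior × likelihood for every hypothesis:
  node-c: 0.33 × 0.005 = 0.00165
  node-b: 0.06 × 0.3375 = 0.02025
  node-e: 0.46 × 0.2175 = 0.10005
  node-d: 0.15 × 0.224 = 0.0336
Sum = 0.15555.
P(node-e | evidence) = 0.10005 / 0.15555 ≈ 0.643.

0.643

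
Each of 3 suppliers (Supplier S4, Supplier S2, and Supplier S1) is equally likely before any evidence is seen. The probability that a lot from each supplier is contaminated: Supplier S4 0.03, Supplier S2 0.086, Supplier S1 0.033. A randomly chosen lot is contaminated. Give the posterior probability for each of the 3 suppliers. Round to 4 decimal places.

Supplier S4 0.2013, Supplier S2 0.5772, Supplier S1 0.2215

Since the prior is uniform, the posterior is proportional to the likelihood:
  Supplier S4: 0.03
  Supplier S2: 0.086
  Supplier S1: 0.033
Sum = 0.149.
P(Supplier S4 | contaminated) = 0.03/0.149 ≈ 0.2013
P(Supplier S2 | contaminated) = 0.086/0.149 ≈ 0.5772
P(Supplier S1 | contaminated) = 0.033/0.149 ≈ 0.2215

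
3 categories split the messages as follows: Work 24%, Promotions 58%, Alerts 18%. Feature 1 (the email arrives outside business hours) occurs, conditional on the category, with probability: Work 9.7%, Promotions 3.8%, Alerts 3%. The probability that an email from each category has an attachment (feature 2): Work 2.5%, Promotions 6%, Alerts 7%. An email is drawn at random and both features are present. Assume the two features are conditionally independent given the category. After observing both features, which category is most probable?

Promotions

Compute prior × likelihood for every hypothesis:
  Work: 0.24 × 0.097 × 0.025 = 0.000582
  Promotions: 0.58 × 0.038 × 0.06 = 0.0013224
  Alerts: 0.18 × 0.03 × 0.07 = 0.000378
Total = 0.0022824.
Largest term belongs to Promotions, so Promotions is most probable.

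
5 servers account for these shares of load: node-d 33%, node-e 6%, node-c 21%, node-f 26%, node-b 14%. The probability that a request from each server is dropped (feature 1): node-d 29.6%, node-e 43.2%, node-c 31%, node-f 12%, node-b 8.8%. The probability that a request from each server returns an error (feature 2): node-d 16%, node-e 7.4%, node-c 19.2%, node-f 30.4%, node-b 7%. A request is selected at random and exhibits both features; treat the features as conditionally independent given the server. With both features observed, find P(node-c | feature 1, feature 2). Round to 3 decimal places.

0.309

Unnormalized posteriors (prior × likelihood):
  node-d: 0.33 × 0.296 × 0.16 = 0.0156288
  node-e: 0.06 × 0.432 × 0.074 = 0.00191808
  node-c: 0.21 × 0.31 × 0.192 = 0.0124992
  node-f: 0.26 × 0.12 × 0.304 = 0.0094848
  node-b: 0.14 × 0.088 × 0.07 = 0.0008624
Total = 0.04039328.
P(node-c | evidence) = 0.0124992 / 0.04039328 ≈ 0.309.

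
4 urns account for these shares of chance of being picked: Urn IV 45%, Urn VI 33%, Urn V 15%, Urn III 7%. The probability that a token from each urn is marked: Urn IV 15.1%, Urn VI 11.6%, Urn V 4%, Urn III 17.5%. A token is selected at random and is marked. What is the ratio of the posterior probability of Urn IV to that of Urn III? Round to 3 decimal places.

Unnormalized posteriors (prior × likelihood):
  Urn IV: 0.45 × 0.151 = 0.06795
  Urn VI: 0.33 × 0.116 = 0.03828
  Urn V: 0.15 × 0.04 = 0.006
  Urn III: 0.07 × 0.175 = 0.01225
Normalizing constant = 0.12448.
The ratio is 0.06795 / 0.01225 (the normalizer cancels) = 5.547.

5.547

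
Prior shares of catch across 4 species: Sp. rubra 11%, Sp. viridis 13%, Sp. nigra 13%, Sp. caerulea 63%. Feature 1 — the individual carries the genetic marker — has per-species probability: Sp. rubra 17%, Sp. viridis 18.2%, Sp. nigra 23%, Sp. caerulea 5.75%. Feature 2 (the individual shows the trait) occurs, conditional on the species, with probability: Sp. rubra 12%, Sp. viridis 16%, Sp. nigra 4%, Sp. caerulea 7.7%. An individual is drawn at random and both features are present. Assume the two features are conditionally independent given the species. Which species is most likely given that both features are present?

Sp. viridis

By Bayes' rule, posterior ∝ prior × likelihood:
  Sp. rubra: 0.11 × 0.17 × 0.12 = 0.002244
  Sp. viridis: 0.13 × 0.182 × 0.16 = 0.0037856
  Sp. nigra: 0.13 × 0.23 × 0.04 = 0.001196
  Sp. caerulea: 0.63 × 0.0575 × 0.077 = 0.002789325
Sum = 0.010014925.
Largest term belongs to Sp. viridis, so Sp. viridis is most probable.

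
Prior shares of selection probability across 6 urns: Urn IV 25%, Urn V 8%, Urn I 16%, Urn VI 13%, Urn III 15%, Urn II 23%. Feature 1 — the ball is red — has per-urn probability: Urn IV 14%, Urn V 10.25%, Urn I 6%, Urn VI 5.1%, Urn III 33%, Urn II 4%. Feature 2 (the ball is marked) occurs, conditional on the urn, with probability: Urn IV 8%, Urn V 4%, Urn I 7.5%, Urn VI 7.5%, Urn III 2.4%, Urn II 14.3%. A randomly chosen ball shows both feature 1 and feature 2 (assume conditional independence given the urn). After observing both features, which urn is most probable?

Unnormalized posteriors (prior × likelihood):
  Urn IV: 0.25 × 0.14 × 0.08 = 0.0028
  Urn V: 0.08 × 0.1025 × 0.04 = 0.000328
  Urn I: 0.16 × 0.06 × 0.075 = 0.00072
  Urn VI: 0.13 × 0.051 × 0.075 = 0.00049725
  Urn III: 0.15 × 0.33 × 0.024 = 0.001188
  Urn II: 0.23 × 0.04 × 0.143 = 0.0013156
Total = 0.00684885.
Largest term belongs to Urn IV, so Urn IV is most probable.

Urn IV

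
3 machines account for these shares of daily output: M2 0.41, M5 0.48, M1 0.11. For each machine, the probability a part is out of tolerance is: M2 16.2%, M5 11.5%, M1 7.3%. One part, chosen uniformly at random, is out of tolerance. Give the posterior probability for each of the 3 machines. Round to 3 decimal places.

M2 0.512, M5 0.426, M1 0.062

Prior × likelihood for each hypothesis:
  M2: 0.41 × 0.162 = 0.06642
  M5: 0.48 × 0.115 = 0.0552
  M1: 0.11 × 0.073 = 0.00803
Normalizing constant = 0.12965.
P(M2 | oversize) = 0.06642/0.12965 ≈ 0.512
P(M5 | oversize) = 0.0552/0.12965 ≈ 0.426
P(M1 | oversize) = 0.00803/0.12965 ≈ 0.062
(Check: 0.512+0.426+0.062 = 1.000.)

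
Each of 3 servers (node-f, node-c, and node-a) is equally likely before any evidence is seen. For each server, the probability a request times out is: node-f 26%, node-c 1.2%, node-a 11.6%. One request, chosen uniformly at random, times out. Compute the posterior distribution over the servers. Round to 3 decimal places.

With a uniform prior (1/3 each), posterior ∝ likelihood:
  node-f: 0.26
  node-c: 0.012
  node-a: 0.116
Sum = 0.388.
P(node-f | timeout) = 0.26/0.388 ≈ 0.670
P(node-c | timeout) = 0.012/0.388 ≈ 0.031
P(node-a | timeout) = 0.116/0.388 ≈ 0.299
(Check: 0.670+0.031+0.299 = 1.000.)

node-f 0.670, node-c 0.031, node-a 0.299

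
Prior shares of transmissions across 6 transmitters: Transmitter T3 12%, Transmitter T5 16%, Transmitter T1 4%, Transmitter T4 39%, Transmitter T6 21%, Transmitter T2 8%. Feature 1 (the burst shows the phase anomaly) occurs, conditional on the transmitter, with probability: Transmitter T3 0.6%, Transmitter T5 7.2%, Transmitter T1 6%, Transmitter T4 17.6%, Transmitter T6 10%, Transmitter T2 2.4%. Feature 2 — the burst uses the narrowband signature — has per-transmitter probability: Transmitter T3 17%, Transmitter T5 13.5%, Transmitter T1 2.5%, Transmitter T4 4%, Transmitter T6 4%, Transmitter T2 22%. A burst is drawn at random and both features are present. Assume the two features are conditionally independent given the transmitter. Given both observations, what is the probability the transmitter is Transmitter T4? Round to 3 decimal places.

Compute prior × likelihood for every hypothesis:
  Transmitter T3: 0.12 × 0.006 × 0.17 = 0.0001224
  Transmitter T5: 0.16 × 0.072 × 0.135 = 0.0015552
  Transmitter T1: 0.04 × 0.06 × 0.025 = 0.00006
  Transmitter T4: 0.39 × 0.176 × 0.04 = 0.0027456
  Transmitter T6: 0.21 × 0.1 × 0.04 = 0.00084
  Transmitter T2: 0.08 × 0.024 × 0.22 = 0.0004224
Normalizing constant = 0.0057456.
P(Transmitter T4 | evidence) = 0.0027456 / 0.0057456 ≈ 0.478.

0.478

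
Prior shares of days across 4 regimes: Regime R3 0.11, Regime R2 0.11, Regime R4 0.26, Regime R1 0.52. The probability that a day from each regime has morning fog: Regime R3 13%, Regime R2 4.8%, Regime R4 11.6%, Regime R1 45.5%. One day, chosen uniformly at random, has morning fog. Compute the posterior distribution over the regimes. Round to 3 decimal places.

Prior × likelihood for each hypothesis:
  Regime R3: 0.11 × 0.13 = 0.0143
  Regime R2: 0.11 × 0.048 = 0.00528
  Regime R4: 0.26 × 0.116 = 0.03016
  Regime R1: 0.52 × 0.455 = 0.2366
Normalizing constant = 0.28634.
P(Regime R3 | fog) = 0.0143/0.28634 ≈ 0.050
P(Regime R2 | fog) = 0.00528/0.28634 ≈ 0.018
P(Regime R4 | fog) = 0.03016/0.28634 ≈ 0.105
P(Regime R1 | fog) = 0.2366/0.28634 ≈ 0.826

Regime R3 0.050, Regime R2 0.018, Regime R4 0.105, Regime R1 0.826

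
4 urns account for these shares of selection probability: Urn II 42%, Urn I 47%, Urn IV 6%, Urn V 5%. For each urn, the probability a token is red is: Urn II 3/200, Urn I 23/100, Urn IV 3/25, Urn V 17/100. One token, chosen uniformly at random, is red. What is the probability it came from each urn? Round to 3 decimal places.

Unnormalized posteriors (prior × likelihood):
  Urn II: 0.42 × 0.015 = 0.0063
  Urn I: 0.47 × 0.23 = 0.1081
  Urn IV: 0.06 × 0.12 = 0.0072
  Urn V: 0.05 × 0.17 = 0.0085
Sum = 0.1301.
P(Urn II | red) = 0.0063/0.1301 ≈ 0.048
P(Urn I | red) = 0.1081/0.1301 ≈ 0.831
P(Urn IV | red) = 0.0072/0.1301 ≈ 0.055
P(Urn V | red) = 0.0085/0.1301 ≈ 0.065

Urn II 0.048, Urn I 0.831, Urn IV 0.055, Urn V 0.065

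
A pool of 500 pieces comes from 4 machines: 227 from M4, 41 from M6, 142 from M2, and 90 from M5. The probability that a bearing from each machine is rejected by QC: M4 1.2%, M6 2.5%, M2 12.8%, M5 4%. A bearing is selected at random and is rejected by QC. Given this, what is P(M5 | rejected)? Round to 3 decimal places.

0.141

Unnormalized posteriors (prior × likelihood):
  M4: 0.454 × 0.012 = 0.005448
  M6: 0.082 × 0.025 = 0.00205
  M2: 0.284 × 0.128 = 0.036352
  M5: 0.18 × 0.04 = 0.0072
Sum = 0.05105.
P(M5 | evidence) = 0.0072 / 0.05105 ≈ 0.141.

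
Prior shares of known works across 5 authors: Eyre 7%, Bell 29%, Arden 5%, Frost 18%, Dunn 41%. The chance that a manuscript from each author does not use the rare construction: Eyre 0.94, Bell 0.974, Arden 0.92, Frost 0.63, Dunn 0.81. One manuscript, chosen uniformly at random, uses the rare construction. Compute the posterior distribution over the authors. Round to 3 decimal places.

Taking complements, P(rare-form | each) = Eyre 0.06, Bell 0.026, Arden 0.08, Frost 0.37, Dunn 0.19.
By Bayes' rule, posterior ∝ prior × likelihood:
  Eyre: 0.07 × 0.06 = 0.0042
  Bell: 0.29 × 0.026 = 0.00754
  Arden: 0.05 × 0.08 = 0.004
  Frost: 0.18 × 0.37 = 0.0666
  Dunn: 0.41 × 0.19 = 0.0779
Total = 0.16024.
P(Eyre | rare-form) = 0.0042/0.16024 ≈ 0.026
P(Bell | rare-form) = 0.00754/0.16024 ≈ 0.047
P(Arden | rare-form) = 0.004/0.16024 ≈ 0.025
P(Frost | rare-form) = 0.0666/0.16024 ≈ 0.416
P(Dunn | rare-form) = 0.0779/0.16024 ≈ 0.486
(Check: 0.026+0.047+0.025+0.416+0.486 = 1.000.)

Eyre 0.026, Bell 0.047, Arden 0.025, Frost 0.416, Dunn 0.486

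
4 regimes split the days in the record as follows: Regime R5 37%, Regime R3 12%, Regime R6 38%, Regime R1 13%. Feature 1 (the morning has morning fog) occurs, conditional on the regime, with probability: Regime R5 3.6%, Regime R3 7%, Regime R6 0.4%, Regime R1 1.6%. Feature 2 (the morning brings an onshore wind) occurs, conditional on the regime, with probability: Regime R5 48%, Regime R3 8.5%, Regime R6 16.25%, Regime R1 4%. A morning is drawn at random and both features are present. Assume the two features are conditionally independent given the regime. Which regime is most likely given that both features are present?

By Bayes' rule, posterior ∝ prior × likelihood:
  Regime R5: 0.37 × 0.036 × 0.48 = 0.0063936
  Regime R3: 0.12 × 0.07 × 0.085 = 0.000714
  Regime R6: 0.38 × 0.004 × 0.1625 = 0.000247
  Regime R1: 0.13 × 0.016 × 0.04 = 0.0000832
Total = 0.0074378.
Largest term belongs to Regime R5, so Regime R5 is most probable.

Regime R5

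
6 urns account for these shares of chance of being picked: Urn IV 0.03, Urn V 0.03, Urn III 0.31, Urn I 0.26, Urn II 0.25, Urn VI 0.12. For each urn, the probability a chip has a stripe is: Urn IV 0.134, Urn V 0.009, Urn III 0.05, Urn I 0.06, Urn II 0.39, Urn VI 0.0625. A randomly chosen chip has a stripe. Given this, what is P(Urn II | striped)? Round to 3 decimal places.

By Bayes' rule, posterior ∝ prior × likelihood:
  Urn IV: 0.03 × 0.134 = 0.00402
  Urn V: 0.03 × 0.009 = 0.00027
  Urn III: 0.31 × 0.05 = 0.0155
  Urn I: 0.26 × 0.06 = 0.0156
  Urn II: 0.25 × 0.39 = 0.0975
  Urn VI: 0.12 × 0.0625 = 0.0075
Normalizing constant = 0.14039.
P(Urn II | evidence) = 0.0975 / 0.14039 ≈ 0.694.

0.694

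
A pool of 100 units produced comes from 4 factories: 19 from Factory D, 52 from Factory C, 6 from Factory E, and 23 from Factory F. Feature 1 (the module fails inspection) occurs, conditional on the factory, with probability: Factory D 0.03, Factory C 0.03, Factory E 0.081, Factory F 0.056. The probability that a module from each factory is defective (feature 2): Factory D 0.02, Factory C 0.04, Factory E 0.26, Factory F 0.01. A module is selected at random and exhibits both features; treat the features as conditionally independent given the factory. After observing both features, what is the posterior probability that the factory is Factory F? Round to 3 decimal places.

Unnormalized posteriors (prior × likelihood):
  Factory D: 0.19 × 0.03 × 0.02 = 0.000114
  Factory C: 0.52 × 0.03 × 0.04 = 0.000624
  Factory E: 0.06 × 0.081 × 0.26 = 0.0012636
  Factory F: 0.23 × 0.056 × 0.01 = 0.0001288
Total = 0.0021304.
P(Factory F | evidence) = 0.0001288 / 0.0021304 ≈ 0.060.

0.060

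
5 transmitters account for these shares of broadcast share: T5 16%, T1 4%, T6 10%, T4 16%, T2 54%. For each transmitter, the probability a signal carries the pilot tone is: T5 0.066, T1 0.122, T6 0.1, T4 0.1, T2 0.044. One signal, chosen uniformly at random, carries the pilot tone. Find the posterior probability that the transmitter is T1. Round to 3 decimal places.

0.075

By Bayes' rule, posterior ∝ prior × likelihood:
  T5: 0.16 × 0.066 = 0.01056
  T1: 0.04 × 0.122 = 0.00488
  T6: 0.1 × 0.1 = 0.01
  T4: 0.16 × 0.1 = 0.016
  T2: 0.54 × 0.044 = 0.02376
Normalizing constant = 0.0652.
P(T1 | evidence) = 0.00488 / 0.0652 ≈ 0.075.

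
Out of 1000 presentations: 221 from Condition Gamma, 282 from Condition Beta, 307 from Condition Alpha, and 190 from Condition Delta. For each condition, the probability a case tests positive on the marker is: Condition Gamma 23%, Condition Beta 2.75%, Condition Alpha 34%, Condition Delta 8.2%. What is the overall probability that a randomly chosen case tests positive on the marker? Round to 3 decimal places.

Prior × likelihood for each hypothesis:
  Condition Gamma: 0.221 × 0.23 = 0.05083
  Condition Beta: 0.282 × 0.0275 = 0.007755
  Condition Alpha: 0.307 × 0.34 = 0.10438
  Condition Delta: 0.19 × 0.082 = 0.01558
P(marker-positive) = 0.05083 + 0.007755 + 0.10438 + 0.01558 = 0.178545 → 0.179.

0.179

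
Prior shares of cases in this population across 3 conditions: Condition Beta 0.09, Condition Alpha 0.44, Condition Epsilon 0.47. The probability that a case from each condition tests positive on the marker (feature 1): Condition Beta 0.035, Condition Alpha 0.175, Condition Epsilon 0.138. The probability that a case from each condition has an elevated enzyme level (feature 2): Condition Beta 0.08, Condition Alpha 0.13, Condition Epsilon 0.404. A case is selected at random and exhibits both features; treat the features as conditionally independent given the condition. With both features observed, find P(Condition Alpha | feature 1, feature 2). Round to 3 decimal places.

By Bayes' rule, posterior ∝ prior × likelihood:
  Condition Beta: 0.09 × 0.035 × 0.08 = 0.000252
  Condition Alpha: 0.44 × 0.175 × 0.13 = 0.01001
  Condition Epsilon: 0.47 × 0.138 × 0.404 = 0.02620344
Total = 0.03646544.
P(Condition Alpha | evidence) = 0.01001 / 0.03646544 ≈ 0.275.

0.275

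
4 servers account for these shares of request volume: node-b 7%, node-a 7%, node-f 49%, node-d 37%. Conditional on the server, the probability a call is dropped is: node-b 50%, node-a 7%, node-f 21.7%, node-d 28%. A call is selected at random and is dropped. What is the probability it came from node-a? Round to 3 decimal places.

Prior × likelihood for each hypothesis:
  node-b: 0.07 × 0.5 = 0.035
  node-a: 0.07 × 0.07 = 0.0049
  node-f: 0.49 × 0.217 = 0.10633
  node-d: 0.37 × 0.28 = 0.1036
Total = 0.24983.
P(node-a | evidence) = 0.0049 / 0.24983 ≈ 0.020.

0.020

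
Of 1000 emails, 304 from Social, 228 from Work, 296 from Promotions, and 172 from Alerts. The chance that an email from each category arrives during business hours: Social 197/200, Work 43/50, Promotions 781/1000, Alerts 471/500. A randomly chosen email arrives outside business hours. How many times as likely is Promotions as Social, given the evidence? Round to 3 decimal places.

Taking complements, P(off-hours | each) = Social 0.015, Work 0.14, Promotions 0.219, Alerts 0.058.
Compute prior × likelihood for every hypothesis:
  Social: 0.304 × 0.015 = 0.00456
  Work: 0.228 × 0.14 = 0.03192
  Promotions: 0.296 × 0.219 = 0.064824
  Alerts: 0.172 × 0.058 = 0.009976
Sum = 0.11128.
The ratio is 0.064824 / 0.00456 (the normalizer cancels) = 14.216.

14.216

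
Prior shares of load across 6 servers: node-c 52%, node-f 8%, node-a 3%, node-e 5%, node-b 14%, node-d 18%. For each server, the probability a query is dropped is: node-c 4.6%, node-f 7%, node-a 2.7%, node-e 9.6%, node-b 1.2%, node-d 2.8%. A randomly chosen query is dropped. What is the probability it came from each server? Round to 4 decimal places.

node-c 0.5716, node-f 0.1338, node-a 0.0194, node-e 0.1147, node-b 0.0401, node-d 0.1204

Unnormalized posteriors (prior × likelihood):
  node-c: 0.52 × 0.046 = 0.02392
  node-f: 0.08 × 0.07 = 0.0056
  node-a: 0.03 × 0.027 = 0.00081
  node-e: 0.05 × 0.096 = 0.0048
  node-b: 0.14 × 0.012 = 0.00168
  node-d: 0.18 × 0.028 = 0.00504
Sum = 0.04185.
P(node-c | dropped) = 0.02392/0.04185 ≈ 0.5716
P(node-f | dropped) = 0.0056/0.04185 ≈ 0.1338
P(node-a | dropped) = 0.00081/0.04185 ≈ 0.0194
P(node-e | dropped) = 0.0048/0.04185 ≈ 0.1147
P(node-b | dropped) = 0.00168/0.04185 ≈ 0.0401
P(node-d | dropped) = 0.00504/0.04185 ≈ 0.1204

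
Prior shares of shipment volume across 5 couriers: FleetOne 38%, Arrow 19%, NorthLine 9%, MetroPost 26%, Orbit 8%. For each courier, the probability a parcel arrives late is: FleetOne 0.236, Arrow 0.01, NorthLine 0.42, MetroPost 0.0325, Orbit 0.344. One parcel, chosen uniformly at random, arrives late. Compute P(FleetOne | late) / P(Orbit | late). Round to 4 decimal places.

3.2587

By Bayes' rule, posterior ∝ prior × likelihood:
  FleetOne: 0.38 × 0.236 = 0.08968
  Arrow: 0.19 × 0.01 = 0.0019
  NorthLine: 0.09 × 0.42 = 0.0378
  MetroPost: 0.26 × 0.0325 = 0.00845
  Orbit: 0.08 × 0.344 = 0.02752
Normalizing constant = 0.16535.
The ratio is 0.08968 / 0.02752 (the normalizer cancels) = 3.2587.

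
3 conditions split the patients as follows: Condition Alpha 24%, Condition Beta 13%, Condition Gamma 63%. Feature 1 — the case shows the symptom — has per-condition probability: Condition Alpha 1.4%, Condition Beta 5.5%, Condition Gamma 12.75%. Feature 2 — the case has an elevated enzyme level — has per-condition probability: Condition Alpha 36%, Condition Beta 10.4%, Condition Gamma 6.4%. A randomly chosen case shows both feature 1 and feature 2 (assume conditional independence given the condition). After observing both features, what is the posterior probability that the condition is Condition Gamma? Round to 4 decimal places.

By Bayes' rule, posterior ∝ prior × likelihood:
  Condition Alpha: 0.24 × 0.014 × 0.36 = 0.0012096
  Condition Beta: 0.13 × 0.055 × 0.104 = 0.0007436
  Condition Gamma: 0.63 × 0.1275 × 0.064 = 0.0051408
Sum = 0.007094.
P(Condition Gamma | evidence) = 0.0051408 / 0.007094 ≈ 0.7247.

0.7247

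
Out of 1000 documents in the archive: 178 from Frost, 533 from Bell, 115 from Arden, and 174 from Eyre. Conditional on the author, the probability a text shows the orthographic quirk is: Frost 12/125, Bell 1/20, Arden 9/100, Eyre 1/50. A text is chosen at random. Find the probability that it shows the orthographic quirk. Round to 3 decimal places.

Prior × likelihood for each hypothesis:
  Frost: 0.178 × 0.096 = 0.017088
  Bell: 0.533 × 0.05 = 0.02665
  Arden: 0.115 × 0.09 = 0.01035
  Eyre: 0.174 × 0.02 = 0.00348
P(quirk) = 0.017088 + 0.02665 + 0.01035 + 0.00348 = 0.057568 → 0.058.

0.058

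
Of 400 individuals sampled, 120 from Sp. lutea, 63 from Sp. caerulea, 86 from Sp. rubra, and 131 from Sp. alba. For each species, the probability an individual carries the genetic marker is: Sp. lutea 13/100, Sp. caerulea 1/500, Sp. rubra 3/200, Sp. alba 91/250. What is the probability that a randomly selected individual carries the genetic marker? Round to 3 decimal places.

Prior × likelihood for each hypothesis:
  Sp. lutea: 0.3 × 0.13 = 0.039
  Sp. caerulea: 0.1575 × 0.002 = 0.000315
  Sp. rubra: 0.215 × 0.015 = 0.003225
  Sp. alba: 0.3275 × 0.364 = 0.11921
P(marker) = 0.039 + 0.000315 + 0.003225 + 0.11921 = 0.16175 → 0.162.

0.162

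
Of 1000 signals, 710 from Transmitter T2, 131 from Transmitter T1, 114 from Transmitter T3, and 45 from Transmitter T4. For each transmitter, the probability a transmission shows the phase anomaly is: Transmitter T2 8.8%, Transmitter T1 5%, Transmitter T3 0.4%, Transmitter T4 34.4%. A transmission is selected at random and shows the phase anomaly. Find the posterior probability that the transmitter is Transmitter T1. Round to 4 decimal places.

0.0771

By Bayes' rule, posterior ∝ prior × likelihood:
  Transmitter T2: 0.71 × 0.088 = 0.06248
  Transmitter T1: 0.131 × 0.05 = 0.00655
  Transmitter T3: 0.114 × 0.004 = 0.000456
  Transmitter T4: 0.045 × 0.344 = 0.01548
Sum = 0.084966.
P(Transmitter T1 | evidence) = 0.00655 / 0.084966 ≈ 0.0771.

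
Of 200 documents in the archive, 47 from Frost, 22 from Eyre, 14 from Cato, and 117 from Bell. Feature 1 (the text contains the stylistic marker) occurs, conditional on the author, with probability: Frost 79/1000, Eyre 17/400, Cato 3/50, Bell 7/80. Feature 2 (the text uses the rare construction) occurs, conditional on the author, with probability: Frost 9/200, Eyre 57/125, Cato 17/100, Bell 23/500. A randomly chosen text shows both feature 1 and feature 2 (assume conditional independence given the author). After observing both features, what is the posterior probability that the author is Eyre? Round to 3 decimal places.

Compute prior × likelihood for every hypothesis:
  Frost: 0.235 × 0.079 × 0.045 = 0.000835425
  Eyre: 0.11 × 0.0425 × 0.456 = 0.0021318
  Cato: 0.07 × 0.06 × 0.17 = 0.000714
  Bell: 0.585 × 0.0875 × 0.046 = 0.002354625
Normalizing constant = 0.00603585.
P(Eyre | evidence) = 0.0021318 / 0.00603585 ≈ 0.353.

0.353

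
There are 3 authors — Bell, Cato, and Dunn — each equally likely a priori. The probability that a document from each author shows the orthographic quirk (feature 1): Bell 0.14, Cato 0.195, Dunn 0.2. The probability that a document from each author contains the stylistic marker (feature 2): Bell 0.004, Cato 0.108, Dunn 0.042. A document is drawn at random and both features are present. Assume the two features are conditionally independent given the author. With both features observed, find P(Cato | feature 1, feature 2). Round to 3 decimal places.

Since the prior is uniform, the posterior is proportional to the likelihood:
  Bell: 0.14 × 0.004 = 0.00056
  Cato: 0.195 × 0.108 = 0.02106
  Dunn: 0.2 × 0.042 = 0.0084
Total = 0.03002.
P(Cato | evidence) = 0.02106 / 0.03002 ≈ 0.702.

0.702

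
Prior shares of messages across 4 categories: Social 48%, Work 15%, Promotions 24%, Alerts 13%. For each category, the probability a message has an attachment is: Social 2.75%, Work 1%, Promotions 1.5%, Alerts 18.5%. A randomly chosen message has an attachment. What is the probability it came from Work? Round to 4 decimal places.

0.0354

By Bayes' rule, posterior ∝ prior × likelihood:
  Social: 0.48 × 0.0275 = 0.0132
  Work: 0.15 × 0.01 = 0.0015
  Promotions: 0.24 × 0.015 = 0.0036
  Alerts: 0.13 × 0.185 = 0.02405
Total = 0.04235.
P(Work | evidence) = 0.0015 / 0.04235 ≈ 0.0354.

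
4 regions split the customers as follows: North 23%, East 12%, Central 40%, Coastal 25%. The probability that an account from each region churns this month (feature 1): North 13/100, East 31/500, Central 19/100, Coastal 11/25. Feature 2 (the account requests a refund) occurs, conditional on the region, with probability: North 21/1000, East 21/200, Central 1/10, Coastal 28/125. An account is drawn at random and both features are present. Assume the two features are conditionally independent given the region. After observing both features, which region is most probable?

Coastal

By Bayes' rule, posterior ∝ prior × likelihood:
  North: 0.23 × 0.13 × 0.021 = 0.0006279
  East: 0.12 × 0.062 × 0.105 = 0.0007812
  Central: 0.4 × 0.19 × 0.1 = 0.0076
  Coastal: 0.25 × 0.44 × 0.224 = 0.02464
Sum = 0.0336491.
Largest term belongs to Coastal, so Coastal is most probable.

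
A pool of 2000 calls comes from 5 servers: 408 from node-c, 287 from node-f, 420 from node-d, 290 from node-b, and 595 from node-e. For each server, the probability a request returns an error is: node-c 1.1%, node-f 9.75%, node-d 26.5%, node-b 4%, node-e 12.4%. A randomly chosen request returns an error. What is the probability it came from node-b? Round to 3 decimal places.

0.051

Compute prior × likelihood for every hypothesis:
  node-c: 0.204 × 0.011 = 0.002244
  node-f: 0.1435 × 0.0975 = 0.01399125
  node-d: 0.21 × 0.265 = 0.05565
  node-b: 0.145 × 0.04 = 0.0058
  node-e: 0.2975 × 0.124 = 0.03689
Sum = 0.11457525.
P(node-b | evidence) = 0.0058 / 0.11457525 ≈ 0.051.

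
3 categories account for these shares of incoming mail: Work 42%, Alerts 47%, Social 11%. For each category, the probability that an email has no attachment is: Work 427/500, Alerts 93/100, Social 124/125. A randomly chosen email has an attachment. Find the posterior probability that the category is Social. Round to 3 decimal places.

Taking complements, P(attachment | each) = Work 0.146, Alerts 0.07, Social 0.008.
Unnormalized posteriors (prior × likelihood):
  Work: 0.42 × 0.146 = 0.06132
  Alerts: 0.47 × 0.07 = 0.0329
  Social: 0.11 × 0.008 = 0.00088
Sum = 0.0951.
P(Social | evidence) = 0.00088 / 0.0951 ≈ 0.009.

0.009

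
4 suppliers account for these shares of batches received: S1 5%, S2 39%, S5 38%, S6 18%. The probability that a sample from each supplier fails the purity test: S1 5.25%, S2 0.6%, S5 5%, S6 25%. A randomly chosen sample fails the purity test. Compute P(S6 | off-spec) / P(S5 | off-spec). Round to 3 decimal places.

Unnormalized posteriors (prior × likelihood):
  S1: 0.05 × 0.0525 = 0.002625
  S2: 0.39 × 0.006 = 0.00234
  S5: 0.38 × 0.05 = 0.019
  S6: 0.18 × 0.25 = 0.045
Total = 0.068965.
The ratio is 0.045 / 0.019 (the normalizer cancels) = 2.368.

2.368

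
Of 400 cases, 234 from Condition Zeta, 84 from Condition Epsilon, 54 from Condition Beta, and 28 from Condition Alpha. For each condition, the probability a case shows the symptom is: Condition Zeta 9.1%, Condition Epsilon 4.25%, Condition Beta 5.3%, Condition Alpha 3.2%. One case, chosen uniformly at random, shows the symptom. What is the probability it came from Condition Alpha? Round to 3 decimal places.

0.031

By Bayes' rule, posterior ∝ prior × likelihood:
  Condition Zeta: 0.585 × 0.091 = 0.053235
  Condition Epsilon: 0.21 × 0.0425 = 0.008925
  Condition Beta: 0.135 × 0.053 = 0.007155
  Condition Alpha: 0.07 × 0.032 = 0.00224
Total = 0.071555.
P(Condition Alpha | evidence) = 0.00224 / 0.071555 ≈ 0.031.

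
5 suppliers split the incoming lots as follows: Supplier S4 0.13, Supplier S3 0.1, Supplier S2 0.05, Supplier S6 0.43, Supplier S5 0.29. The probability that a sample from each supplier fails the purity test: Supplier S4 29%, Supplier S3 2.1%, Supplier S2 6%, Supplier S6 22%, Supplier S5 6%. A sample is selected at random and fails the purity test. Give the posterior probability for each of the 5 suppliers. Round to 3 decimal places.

Compute prior × likelihood for every hypothesis:
  Supplier S4: 0.13 × 0.29 = 0.0377
  Supplier S3: 0.1 × 0.021 = 0.0021
  Supplier S2: 0.05 × 0.06 = 0.003
  Supplier S6: 0.43 × 0.22 = 0.0946
  Supplier S5: 0.29 × 0.06 = 0.0174
Sum = 0.1548.
P(Supplier S4 | off-spec) = 0.0377/0.1548 ≈ 0.244
P(Supplier S3 | off-spec) = 0.0021/0.1548 ≈ 0.014
P(Supplier S2 | off-spec) = 0.003/0.1548 ≈ 0.019
P(Supplier S6 | off-spec) = 0.0946/0.1548 ≈ 0.611
P(Supplier S5 | off-spec) = 0.0174/0.1548 ≈ 0.112
(Check: 0.244+0.014+0.019+0.611+0.112 = 1.000.)

Supplier S4 0.244, Supplier S3 0.014, Supplier S2 0.019, Supplier S6 0.611, Supplier S5 0.112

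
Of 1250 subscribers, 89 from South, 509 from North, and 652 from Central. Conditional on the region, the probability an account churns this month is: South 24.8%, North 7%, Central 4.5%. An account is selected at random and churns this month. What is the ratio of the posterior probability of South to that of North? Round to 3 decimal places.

0.619

Prior × likelihood for each hypothesis:
  South: 0.0712 × 0.248 = 0.0176576
  North: 0.4072 × 0.07 = 0.028504
  Central: 0.5216 × 0.045 = 0.023472
Sum = 0.0696336.
The ratio is 0.0176576 / 0.028504 (the normalizer cancels) = 0.619.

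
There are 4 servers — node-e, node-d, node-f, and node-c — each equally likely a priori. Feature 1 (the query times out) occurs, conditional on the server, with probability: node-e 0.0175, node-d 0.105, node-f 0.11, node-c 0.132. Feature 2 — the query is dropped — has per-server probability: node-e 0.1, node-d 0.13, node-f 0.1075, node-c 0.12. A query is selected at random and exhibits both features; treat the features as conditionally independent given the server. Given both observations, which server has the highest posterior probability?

node-c

With a uniform prior (1/4 each), posterior ∝ likelihood:
  node-e: 0.0175 × 0.1 = 0.00175
  node-d: 0.105 × 0.13 = 0.01365
  node-f: 0.11 × 0.1075 = 0.011825
  node-c: 0.132 × 0.12 = 0.01584
Sum = 0.043065.
Largest term belongs to node-c, so node-c is most probable.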